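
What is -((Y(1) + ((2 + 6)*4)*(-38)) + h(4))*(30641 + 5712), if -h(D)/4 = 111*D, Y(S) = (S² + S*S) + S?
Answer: 108659117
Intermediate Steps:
Y(S) = S + 2*S² (Y(S) = (S² + S²) + S = 2*S² + S = S + 2*S²)
h(D) = -444*D
-((Y(1) + ((2 + 6)*4)*(-38)) + h(4))*(30641 + 5712) = -((1*(1 + 2*1) + ((2 + 6)*4)*(-38)) - 444*4)*(30641 + 5712) = -((1*(1 + 2) + (8*4)*(-38)) - 1776)*36353 = -((1*3 + 32*(-38)) - 1776)*36353 = -((3 - 1216) - 1776)*36353 = -(-1213 - 1776)*36353 = -(-2989)*36353 = -1*(-108659117) = 108659117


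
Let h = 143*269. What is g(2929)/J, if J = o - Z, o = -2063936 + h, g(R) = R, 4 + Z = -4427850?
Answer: 2929/2402385 ≈ 0.0012192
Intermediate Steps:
h = 38467
Z = -4427854 (Z = -4 - 4427850 = -4427854)
o = -2025469 (o = -2063936 + 38467 = -2025469)
J = 2402385 (J = -2025469 - 1*(-4427854) = -2025469 + 4427854 = 2402385)
g(2929)/J = 2929/2402385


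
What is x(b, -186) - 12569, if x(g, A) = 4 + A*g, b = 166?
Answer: -43441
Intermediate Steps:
x(b, -186) - 12569 = (4 - 186*166) - 12569 = (4 - 30876) - 12569 = -30872 - 12569 = -43441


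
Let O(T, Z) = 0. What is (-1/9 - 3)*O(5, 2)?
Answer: 0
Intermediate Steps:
(-1/9 - 3)*O(5, 2) = (-1/9 - 3)*0 = (-1*⅑ - 3)*0 = (-⅑ - 3)*0 = -28/9*0 = 0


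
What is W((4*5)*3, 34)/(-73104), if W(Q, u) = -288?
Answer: 6/1523 ≈ 0.0039396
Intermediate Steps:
W((4*5)*3, 34)/(-73104) = -288/(-73104) = -288*(-1/73104) = 6/1523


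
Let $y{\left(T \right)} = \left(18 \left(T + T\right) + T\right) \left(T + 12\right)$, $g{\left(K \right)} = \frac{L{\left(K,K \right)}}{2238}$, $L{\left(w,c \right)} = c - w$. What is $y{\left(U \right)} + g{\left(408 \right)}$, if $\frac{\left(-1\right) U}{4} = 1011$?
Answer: $603300096$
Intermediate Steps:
$U = -4044$ ($U = \left(-4\right) 1011 = -4044$)
$g{\left(K \right)} = 0$ ($g{\left(K \right)} = \frac{K - K}{2238} = 0 \cdot \frac{1}{2238} = 0$)
$y{\left(T \right)} = 37 T \left(12 + T\right)$ ($y{\left(T \right)} = \left(18 \cdot 2 T + T\right) \left(12 + T\right) = \left(36 T + T\right) \left(12 + T\right) = 37 T \left(12 + T\right)$)
$y{\left(U \right)} + g{\left(408 \right)} = 37 \left(-4044\right) \left(12 - 4044\right) + 0 = 37 \left(-4044\right) \left(-4032\right) + 0 = 603300096 + 0 = 603300096$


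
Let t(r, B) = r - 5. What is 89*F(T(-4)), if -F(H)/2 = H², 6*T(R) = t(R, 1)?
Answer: -801/2 ≈ -400.50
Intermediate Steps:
t(r, B) = -5 + r
T(R) = -⅚ + R/6 (T(R) = (-5 + R)/6 = -⅚ + R/6)
F(H) = -2*H²
89*F(T(-4)) = 89*(-2*(-⅚ + (⅙)*(-4))²) = 89*(-2*(-⅚ - ⅔)²) = 89*(-2*(-3/2)²) = 89*(-2*9/4) = 89*(-9/2) = -801/2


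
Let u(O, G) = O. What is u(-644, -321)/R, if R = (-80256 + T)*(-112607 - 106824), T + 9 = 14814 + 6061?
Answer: -322/6516003545 ≈ -4.9417e-8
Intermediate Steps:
T = 20866 (T = -9 + (14814 + 6061) = -9 + 20875 = 20866)
R = 13032007090 (R = (-80256 + 20866)*(-112607 - 106824) = -59390*(-219431) = 13032007090)
u(-644, -321)/R = -644/13032007090 = -644*1/13032007090 = -322/6516003545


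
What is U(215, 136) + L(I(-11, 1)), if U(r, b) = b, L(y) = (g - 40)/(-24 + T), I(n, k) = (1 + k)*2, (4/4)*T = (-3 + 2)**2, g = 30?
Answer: 3138/23 ≈ 136.43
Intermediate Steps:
T = 1 (T = (-3 + 2)**2 = (-1)**2 = 1)
I(n, k) = 2 + 2*k
L(y) = 10/23 (L(y) = (30 - 40)/(-24 + 1) = -10/(-23) = -10*(-1/23) = 10/23)
U(215, 136) + L(I(-11, 1)) = 136 + 10/23 = 3138/23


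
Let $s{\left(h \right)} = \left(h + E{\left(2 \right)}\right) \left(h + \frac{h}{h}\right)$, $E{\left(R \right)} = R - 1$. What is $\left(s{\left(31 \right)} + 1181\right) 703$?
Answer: $1550115$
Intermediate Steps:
$E{\left(R \right)} = -1 + R$
$s{\left(h \right)} = \left(1 + h\right)^{2}$ ($s{\left(h \right)} = \left(h + \left(-1 + 2\right)\right) \left(h + \frac{h}{h}\right) = \left(h + 1\right) \left(h + 1\right) = \left(1 + h\right) \left(1 + h\right) = \left(1 + h\right)^{2}$)
$\left(s{\left(31 \right)} + 1181\right) 703 = \left(\left(1 + 31^{2} + 2 \cdot 31\right) + 1181\right) 703 = \left(\left(1 + 961 + 62\right) + 1181\right) 703 = \left(1024 + 1181\right) 703 = 2205 \cdot 703 = 1550115$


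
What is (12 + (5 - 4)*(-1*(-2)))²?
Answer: 196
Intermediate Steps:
(12 + (5 - 4)*(-1*(-2)))² = (12 + 1*2)² = (12 + 2)² = 14² = 196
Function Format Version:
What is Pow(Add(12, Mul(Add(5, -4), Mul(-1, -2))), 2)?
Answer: 196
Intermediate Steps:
Pow(Add(12, Mul(Add(5, -4), Mul(-1, -2))), 2) = Pow(Add(12, Mul(1, 2)), 2) = Pow(Add(12, 2), 2) = Pow(14, 2) = 196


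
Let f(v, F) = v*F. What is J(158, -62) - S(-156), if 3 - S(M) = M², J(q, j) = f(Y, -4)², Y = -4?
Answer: 24589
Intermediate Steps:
f(v, F) = F*v
J(q, j) = 256 (J(q, j) = (-4*(-4))² = 16² = 256)
S(M) = 3 - M²
J(158, -62) - S(-156) = 256 - (3 - 1*(-156)²) = 256 - (3 - 1*24336) = 256 - (3 - 24336) = 256 - 1*(-24333) = 256 + 24333 = 24589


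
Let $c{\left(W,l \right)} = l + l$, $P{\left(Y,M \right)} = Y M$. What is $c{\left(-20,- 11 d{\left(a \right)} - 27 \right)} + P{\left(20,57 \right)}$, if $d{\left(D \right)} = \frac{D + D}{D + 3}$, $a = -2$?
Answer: $1174$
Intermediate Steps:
$d{\left(D \right)} = \frac{2 D}{3 + D}$
$P{\left(Y,M \right)} = M Y$
$c{\left(W,l \right)} = 2 l$
$c{\left(-20,- 11 d{\left(a \right)} - 27 \right)} + P{\left(20,57 \right)} = 2 \left(- 11 \cdot 2 \left(-2\right) \frac{1}{3 - 2} - 27\right) + 57 \cdot 20 = 2 \left(- 11 \cdot 2 \left(-2\right) 1^{-1} - 27\right) + 1140 = 2 \left(- 11 \cdot 2 \left(-2\right) 1 - 27\right) + 1140 = 2 \left(\left(-11\right) \left(-4\right) - 27\right) + 1140 = 2 \left(44 - 27\right) + 1140 = 2 \cdot 17 + 1140 = 34 + 1140 = 1174$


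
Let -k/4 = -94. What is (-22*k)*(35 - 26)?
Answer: -74448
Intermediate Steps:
k = 376 (k = -4*(-94) = 376)
(-22*k)*(35 - 26) = (-22*376)*(35 - 26) = -8272*9 = -74448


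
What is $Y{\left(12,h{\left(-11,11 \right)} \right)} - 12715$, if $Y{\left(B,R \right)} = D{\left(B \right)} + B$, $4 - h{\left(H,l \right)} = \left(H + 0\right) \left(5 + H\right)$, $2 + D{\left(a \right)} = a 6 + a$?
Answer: $-12621$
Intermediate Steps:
$D{\left(a \right)} = -2 + 7 a$ ($D{\left(a \right)} = -2 + \left(a 6 + a\right) = -2 + \left(6 a + a\right) = -2 + 7 a$)
$h{\left(H,l \right)} = 4 - H \left(5 + H\right)$ ($h{\left(H,l \right)} = 4 - \left(H + 0\right) \left(5 + H\right) = 4 - H \left(5 + H\right)$)
$Y{\left(B,R \right)} = -2 + 8 B$ ($Y{\left(B,R \right)} = \left(-2 + 7 B\right) + B = -2 + 8 B$)
$Y{\left(12,h{\left(-11,11 \right)} \right)} - 12715 = \left(-2 + 8 \cdot 12\right) - 12715 = \left(-2 + 96\right) - 12715 = 94 - 12715 = -12621$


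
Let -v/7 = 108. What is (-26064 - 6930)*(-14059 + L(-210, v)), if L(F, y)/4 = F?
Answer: 491577606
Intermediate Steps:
v = -756 (v = -7*108 = -756)
L(F, y) = 4*F
(-26064 - 6930)*(-14059 + L(-210, v)) = (-26064 - 6930)*(-14059 + 4*(-210)) = -32994*(-14059 - 840) = -32994*(-14899) = 491577606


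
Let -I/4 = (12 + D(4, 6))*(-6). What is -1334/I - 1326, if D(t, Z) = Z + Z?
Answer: -382555/288 ≈ -1328.3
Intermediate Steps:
D(t, Z) = 2*Z
I = 576 (I = -4*(12 + 2*6)*(-6) = -4*(12 + 12)*(-6) = -96*(-6) = -4*(-144) = 576)
-1334/I - 1326 = -1334/576 - 1326 = (1/576)*(-1334) - 1326 = -667/288 - 1326 = -382555/288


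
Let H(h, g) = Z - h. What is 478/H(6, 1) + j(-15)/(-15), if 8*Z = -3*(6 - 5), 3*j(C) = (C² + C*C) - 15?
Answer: -1439/17 ≈ -84.647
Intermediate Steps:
j(C) = -5 + 2*C²/3 (j(C) = ((C² + C*C) - 15)/3 = ((C² + C²) - 15)/3 = (2*C² - 15)/3 = (-15 + 2*C²)/3 = -5 + 2*C²/3)
Z = -3/8 (Z = (-3*(6 - 5))/8 = (-3*1)/8 = (⅛)*(-3) = -3/8 ≈ -0.37500)
H(h, g) = -3/8 - h
478/H(6, 1) + j(-15)/(-15) = 478/(-3/8 - 1*6) + (-5 + (⅔)*(-15)²)/(-15) = 478/(-3/8 - 6) + (-5 + (⅔)*225)*(-1/15) = 478/(-51/8) + (-5 + 150)*(-1/15) = 478*(-8/51) + 145*(-1/15) = -3824/51 - 29/3 = -1439/17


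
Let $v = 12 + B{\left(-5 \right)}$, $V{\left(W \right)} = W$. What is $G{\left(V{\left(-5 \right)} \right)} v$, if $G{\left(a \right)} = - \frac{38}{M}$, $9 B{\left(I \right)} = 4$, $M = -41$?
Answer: $\frac{4256}{369} \approx 11.534$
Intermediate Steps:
$B{\left(I \right)} = \frac{4}{9}$ ($B{\left(I \right)} = \frac{1}{9} \cdot 4 = \frac{4}{9}$)
$G{\left(a \right)} = \frac{38}{41}$ ($G{\left(a \right)} = - \frac{38}{-41} = \left(-38\right) \left(- \frac{1}{41}\right) = \frac{38}{41}$)
$v = \frac{112}{9}$ ($v = 12 + \frac{4}{9} = \frac{112}{9} \approx 12.444$)
$G{\left(V{\left(-5 \right)} \right)} v = \frac{38}{41} \cdot \frac{112}{9} = \frac{4256}{369}$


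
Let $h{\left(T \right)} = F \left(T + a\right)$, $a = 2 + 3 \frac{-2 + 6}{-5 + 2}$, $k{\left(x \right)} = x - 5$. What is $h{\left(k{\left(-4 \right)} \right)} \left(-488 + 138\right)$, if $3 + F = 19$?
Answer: $61600$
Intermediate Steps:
$F = 16$ ($F = -3 + 19 = 16$)
$k{\left(x \right)} = -5 + x$
$a = -2$ ($a = 2 + 3 \frac{4}{-3} = 2 + 3 \cdot 4 \left(- \frac{1}{3}\right) = 2 + 3 \left(- \frac{4}{3}\right) = 2 - 4 = -2$)
$h{\left(T \right)} = -32 + 16 T$ ($h{\left(T \right)} = 16 \left(T - 2\right) = 16 \left(-2 + T\right) = -32 + 16 T$)
$h{\left(k{\left(-4 \right)} \right)} \left(-488 + 138\right) = \left(-32 + 16 \left(-5 - 4\right)\right) \left(-488 + 138\right) = \left(-32 + 16 \left(-9\right)\right) \left(-350\right) = \left(-32 - 144\right) \left(-350\right) = \left(-176\right) \left(-350\right) = 61600$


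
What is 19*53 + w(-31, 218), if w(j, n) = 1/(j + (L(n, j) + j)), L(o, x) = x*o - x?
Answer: 6836522/6789 ≈ 1007.0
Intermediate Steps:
L(o, x) = -x + o*x (L(o, x) = o*x - x = -x + o*x)
w(j, n) = 1/(2*j + j*(-1 + n)) (w(j, n) = 1/(j + (j*(-1 + n) + j)) = 1/(j + (j + j*(-1 + n))) = 1/(2*j + j*(-1 + n)))
19*53 + w(-31, 218) = 19*53 + 1/((-31)*(1 + 218)) = 1007 - 1/31/219 = 1007 - 1/31*1/219 = 1007 - 1/6789 = 6836522/6789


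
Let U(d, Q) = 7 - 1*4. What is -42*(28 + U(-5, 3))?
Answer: -1302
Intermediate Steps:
U(d, Q) = 3 (U(d, Q) = 7 - 4 = 3)
-42*(28 + U(-5, 3)) = -42*(28 + 3) = -42*31 = -1302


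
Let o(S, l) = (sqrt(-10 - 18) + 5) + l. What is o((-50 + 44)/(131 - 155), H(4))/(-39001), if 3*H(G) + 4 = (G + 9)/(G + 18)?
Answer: -85/858022 - 2*I*sqrt(7)/39001 ≈ -9.9065e-5 - 0.00013568*I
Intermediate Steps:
H(G) = -4/3 + (9 + G)/(3*(18 + G)) (H(G) = -4/3 + ((G + 9)/(G + 18))/3 = -4/3 + ((9 + G)/(18 + G))/3 = -4/3 + (9 + G)/(3*(18 + G)))
o(S, l) = 5 + l + 2*I*sqrt(7) (o(S, l) = (sqrt(-28) + 5) + l = (2*I*sqrt(7) + 5) + l = (5 + 2*I*sqrt(7)) + l = 5 + l + 2*I*sqrt(7))
o((-50 + 44)/(131 - 155), H(4))/(-39001) = (5 + (-21 - 1*4)/(18 + 4) + 2*I*sqrt(7))/(-39001) = (5 + (-21 - 4)/22 + 2*I*sqrt(7))*(-1/39001) = (5 + (1/22)*(-25) + 2*I*sqrt(7))*(-1/39001) = (5 - 25/22 + 2*I*sqrt(7))*(-1/39001) = (85/22 + 2*I*sqrt(7))*(-1/39001) = -85/858022 - 2*I*sqrt(7)/39001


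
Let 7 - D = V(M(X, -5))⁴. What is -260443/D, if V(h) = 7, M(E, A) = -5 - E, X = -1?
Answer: 260443/2394 ≈ 108.79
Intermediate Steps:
D = -2394 (D = 7 - 1*7⁴ = 7 - 1*2401 = 7 - 2401 = -2394)
-260443/D = -260443/(-2394) = -260443*(-1/2394) = 260443/2394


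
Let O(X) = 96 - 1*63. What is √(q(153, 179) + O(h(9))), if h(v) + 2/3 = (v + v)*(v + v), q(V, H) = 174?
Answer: 3*√23 ≈ 14.387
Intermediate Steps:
h(v) = -⅔ + 4*v² (h(v) = -⅔ + (v + v)*(v + v) = -⅔ + (2*v)*(2*v) = -⅔ + 4*v²)
O(X) = 33 (O(X) = 96 - 63 = 33)
√(q(153, 179) + O(h(9))) = √(174 + 33) = √207 = 3*√23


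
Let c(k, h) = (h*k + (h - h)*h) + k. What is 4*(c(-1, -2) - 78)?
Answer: -308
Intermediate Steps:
c(k, h) = k + h*k (c(k, h) = (h*k + 0*h) + k = (h*k + 0) + k = h*k + k = k + h*k)
4*(c(-1, -2) - 78) = 4*(-(1 - 2) - 78) = 4*(-1*(-1) - 78) = 4*(1 - 78) = 4*(-77) = -308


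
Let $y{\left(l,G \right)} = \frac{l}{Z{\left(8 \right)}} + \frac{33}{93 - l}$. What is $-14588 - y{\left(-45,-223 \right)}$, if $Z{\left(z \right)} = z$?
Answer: $- \frac{2683201}{184} \approx -14583.0$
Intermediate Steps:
$y{\left(l,G \right)} = \frac{33}{93 - l} + \frac{l}{8}$ ($y{\left(l,G \right)} = \frac{l}{8} + \frac{33}{93 - l} = \frac{33}{93 - l} + \frac{l}{8}$)
$-14588 - y{\left(-45,-223 \right)} = -14588 - \frac{-264 + \left(-45\right)^{2} - -4185}{8 \left(-93 - 45\right)} = -14588 - \frac{-264 + 2025 + 4185}{8 \left(-138\right)} = -14588 - \frac{1}{8} \left(- \frac{1}{138}\right) 5946 = -14588 - - \frac{991}{184} = -14588 + \frac{991}{184} = - \frac{2683201}{184}$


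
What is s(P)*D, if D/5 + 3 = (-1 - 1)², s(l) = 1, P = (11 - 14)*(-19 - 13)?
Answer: 5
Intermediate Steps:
P = 96 (P = -3*(-32) = 96)
D = 5 (D = -15 + 5*(-1 - 1)² = -15 + 5*(-2)² = -15 + 5*4 = -15 + 20 = 5)
s(P)*D = 1*5 = 5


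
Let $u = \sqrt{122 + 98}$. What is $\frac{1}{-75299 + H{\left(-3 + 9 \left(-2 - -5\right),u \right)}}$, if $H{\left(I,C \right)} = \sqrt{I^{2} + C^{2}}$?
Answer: $- \frac{75299}{5669938605} - \frac{2 \sqrt{199}}{5669938605} \approx -1.3285 \cdot 10^{-5}$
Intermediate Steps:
$u = 2 \sqrt{55}$ ($u = \sqrt{220} = 2 \sqrt{55} \approx 14.832$)
$H{\left(I,C \right)} = \sqrt{C^{2} + I^{2}}$
$\frac{1}{-75299 + H{\left(-3 + 9 \left(-2 - -5\right),u \right)}} = \frac{1}{-75299 + \sqrt{\left(2 \sqrt{55}\right)^{2} + \left(-3 + 9 \left(-2 - -5\right)\right)^{2}}} = \frac{1}{-75299 + \sqrt{220 + \left(-3 + 9 \left(-2 + 5\right)\right)^{2}}} = \frac{1}{-75299 + \sqrt{220 + \left(-3 + 9 \cdot 3\right)^{2}}} = \frac{1}{-75299 + \sqrt{220 + \left(-3 + 27\right)^{2}}} = \frac{1}{-75299 + \sqrt{220 + 24^{2}}} = \frac{1}{-75299 + \sqrt{220 + 576}} = \frac{1}{-75299 + \sqrt{796}} = \frac{1}{-75299 + 2 \sqrt{199}}$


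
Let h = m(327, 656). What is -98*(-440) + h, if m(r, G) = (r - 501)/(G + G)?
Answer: 28286633/656 ≈ 43120.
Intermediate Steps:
m(r, G) = (-501 + r)/(2*G) (m(r, G) = (-501 + r)/((2*G)) = (-501 + r)*(1/(2*G)) = (-501 + r)/(2*G))
h = -87/656 (h = (½)*(-501 + 327)/656 = (½)*(1/656)*(-174) = -87/656 ≈ -0.13262)
-98*(-440) + h = -98*(-440) - 87/656 = 43120 - 87/656 = 28286633/656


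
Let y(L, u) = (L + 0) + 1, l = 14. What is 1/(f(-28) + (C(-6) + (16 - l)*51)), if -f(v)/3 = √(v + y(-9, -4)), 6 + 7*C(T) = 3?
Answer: 553/57933 + 98*I/57933 ≈ 0.0095455 + 0.0016916*I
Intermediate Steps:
y(L, u) = 1 + L (y(L, u) = L + 1 = 1 + L)
C(T) = -3/7 (C(T) = -6/7 + (⅐)*3 = -6/7 + 3/7 = -3/7)
f(v) = -3*√(-8 + v) (f(v) = -3*√(v + (1 - 9)) = -3*√(v - 8) = -3*√(-8 + v))
1/(f(-28) + (C(-6) + (16 - l)*51)) = 1/(-3*√(-8 - 28) + (-3/7 + (16 - 1*14)*51)) = 1/(-18*I + (-3/7 + (16 - 14)*51)) = 1/(-18*I + (-3/7 + 2*51)) = 1/(-18*I + (-3/7 + 102)) = 1/(-18*I + 711/7) = 1/(711/7 - 18*I) = 49*(711/7 + 18*I)/521397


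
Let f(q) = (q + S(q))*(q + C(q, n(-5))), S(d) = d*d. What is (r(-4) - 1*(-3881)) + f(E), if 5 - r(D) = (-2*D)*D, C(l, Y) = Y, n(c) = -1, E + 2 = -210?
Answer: -9523998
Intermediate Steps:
E = -212 (E = -2 - 210 = -212)
S(d) = d²
r(D) = 5 + 2*D² (r(D) = 5 - (-2*D)*D = 5 - (-2)*D² = 5 + 2*D²)
f(q) = (-1 + q)*(q + q²) (f(q) = (q + q²)*(q - 1) = (q + q²)*(-1 + q) = (-1 + q)*(q + q²))
(r(-4) - 1*(-3881)) + f(E) = ((5 + 2*(-4)²) - 1*(-3881)) + ((-212)³ - 1*(-212)) = ((5 + 2*16) + 3881) + (-9528128 + 212) = ((5 + 32) + 3881) - 9527916 = (37 + 3881) - 9527916 = 3918 - 9527916 = -9523998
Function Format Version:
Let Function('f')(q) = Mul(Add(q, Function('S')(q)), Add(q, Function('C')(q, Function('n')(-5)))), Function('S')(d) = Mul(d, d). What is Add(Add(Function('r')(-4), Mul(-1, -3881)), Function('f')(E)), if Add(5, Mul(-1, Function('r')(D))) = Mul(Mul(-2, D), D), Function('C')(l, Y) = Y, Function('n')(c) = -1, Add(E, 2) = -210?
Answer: -9523998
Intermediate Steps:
E = -212 (E = Add(-2, -210) = -212)
Function('S')(d) = Pow(d, 2)
Function('r')(D) = Add(5, Mul(2, Pow(D, 2))) (Function('r')(D) = Add(5, Mul(-1, Mul(Mul(-2, D), D))) = Add(5, Mul(-1, Mul(-2, Pow(D, 2)))) = Add(5, Mul(2, Pow(D, 2))))
Function('f')(q) = Mul(Add(-1, q), Add(q, Pow(q, 2))) (Function('f')(q) = Mul(Add(q, Pow(q, 2)), Add(q, -1)) = Mul(Add(q, Pow(q, 2)), Add(-1, q)) = Mul(Add(-1, q), Add(q, Pow(q, 2))))
Add(Add(Function('r')(-4), Mul(-1, -3881)), Function('f')(E)) = Add(Add(Add(5, Mul(2, Pow(-4, 2))), Mul(-1, -3881)), Add(Pow(-212, 3), Mul(-1, -212))) = Add(Add(Add(5, Mul(2, 16)), 3881), Add(-9528128, 212)) = Add(Add(Add(5, 32), 3881), -9527916) = Add(Add(37, 3881), -9527916) = Add(3918, -9527916) = -9523998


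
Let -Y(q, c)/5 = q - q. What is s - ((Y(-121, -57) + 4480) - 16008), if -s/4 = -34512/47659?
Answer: 549551000/47659 ≈ 11531.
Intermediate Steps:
s = 138048/47659 (s = -(-138048)/47659 = -4*(-34512/47659) = 138048/47659 ≈ 2.8966)
Y(q, c) = 0 (Y(q, c) = -5*(q - q) = -5*0 = 0)
s - ((Y(-121, -57) + 4480) - 16008) = 138048/47659 - ((0 + 4480) - 16008) = 138048/47659 - (4480 - 16008) = 138048/47659 - 1*(-11528) = 138048/47659 + 11528 = 549551000/47659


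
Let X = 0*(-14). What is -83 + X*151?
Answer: -83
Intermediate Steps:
X = 0
-83 + X*151 = -83 + 0*151 = -83 + 0 = -83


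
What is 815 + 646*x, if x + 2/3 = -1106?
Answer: -2142275/3 ≈ -7.1409e+5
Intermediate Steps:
x = -3320/3 (x = -⅔ - 1106 = -3320/3 ≈ -1106.7)
815 + 646*x = 815 + 646*(-3320/3) = 815 - 2144720/3 = -2142275/3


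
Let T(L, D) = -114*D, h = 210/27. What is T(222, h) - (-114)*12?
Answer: 1444/3 ≈ 481.33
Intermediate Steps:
h = 70/9 (h = 210*(1/27) = 70/9 ≈ 7.7778)
T(222, h) - (-114)*12 = -114*70/9 - (-114)*12 = -2660/3 - 1*(-1368) = -2660/3 + 1368 = 1444/3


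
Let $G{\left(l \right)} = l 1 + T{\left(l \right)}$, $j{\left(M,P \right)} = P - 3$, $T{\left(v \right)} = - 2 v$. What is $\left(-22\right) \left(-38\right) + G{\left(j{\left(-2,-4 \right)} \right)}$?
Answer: $843$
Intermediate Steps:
$j{\left(M,P \right)} = -3 + P$
$G{\left(l \right)} = - l$ ($G{\left(l \right)} = l 1 - 2 l = l - 2 l = - l$)
$\left(-22\right) \left(-38\right) + G{\left(j{\left(-2,-4 \right)} \right)} = \left(-22\right) \left(-38\right) - \left(-3 - 4\right) = 836 - -7 = 836 + 7 = 843$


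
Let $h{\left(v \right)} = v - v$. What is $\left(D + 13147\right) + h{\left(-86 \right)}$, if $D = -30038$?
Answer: $-16891$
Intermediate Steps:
$h{\left(v \right)} = 0$
$\left(D + 13147\right) + h{\left(-86 \right)} = \left(-30038 + 13147\right) + 0 = -16891 + 0 = -16891$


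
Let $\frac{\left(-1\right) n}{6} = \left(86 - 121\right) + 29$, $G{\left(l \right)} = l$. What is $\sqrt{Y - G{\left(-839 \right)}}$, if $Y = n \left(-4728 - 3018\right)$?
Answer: $i \sqrt{278017} \approx 527.27 i$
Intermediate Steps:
$n = 36$ ($n = - 6 \left(\left(86 - 121\right) + 29\right) = - 6 \left(-35 + 29\right) = \left(-6\right) \left(-6\right) = 36$)
$Y = -278856$ ($Y = 36 \left(-4728 - 3018\right) = 36 \left(-7746\right) = -278856$)
$\sqrt{Y - G{\left(-839 \right)}} = \sqrt{-278856 - -839} = \sqrt{-278856 + 839} = \sqrt{-278017} = i \sqrt{278017}$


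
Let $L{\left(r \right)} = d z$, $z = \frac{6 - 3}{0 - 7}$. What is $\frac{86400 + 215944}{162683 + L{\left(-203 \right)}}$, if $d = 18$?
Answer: $\frac{2116408}{1138727} \approx 1.8586$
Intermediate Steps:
$z = - \frac{3}{7}$ ($z = \frac{3}{-7} = 3 \left(- \frac{1}{7}\right) = - \frac{3}{7} \approx -0.42857$)
$L{\left(r \right)} = - \frac{54}{7}$ ($L{\left(r \right)} = 18 \left(- \frac{3}{7}\right) = - \frac{54}{7}$)
$\frac{86400 + 215944}{162683 + L{\left(-203 \right)}} = \frac{86400 + 215944}{162683 - \frac{54}{7}} = \frac{302344}{\frac{1138727}{7}} = 302344 \cdot \frac{7}{1138727} = \frac{2116408}{1138727}$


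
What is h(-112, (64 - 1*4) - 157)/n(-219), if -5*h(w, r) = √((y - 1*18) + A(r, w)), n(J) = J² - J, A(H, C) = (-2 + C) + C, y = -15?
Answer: -I*√259/240900 ≈ -6.6806e-5*I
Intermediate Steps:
A(H, C) = -2 + 2*C
h(w, r) = -√(-35 + 2*w)/5 (h(w, r) = -√((-15 - 1*18) + (-2 + 2*w))/5 = -√((-15 - 18) + (-2 + 2*w))/5 = -√(-33 + (-2 + 2*w))/5 = -√(-35 + 2*w)/5)
h(-112, (64 - 1*4) - 157)/n(-219) = (-√(-35 + 2*(-112))/5)/((-219*(-1 - 219))) = (-√(-35 - 224)/5)/((-219*(-220))) = -I*√259/5/48180 = -I*√259/5*(1/48180) = -I*√259/240900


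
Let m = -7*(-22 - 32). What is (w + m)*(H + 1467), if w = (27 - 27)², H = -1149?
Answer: 120204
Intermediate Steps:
w = 0 (w = 0² = 0)
m = 378 (m = -7*(-54) = 378)
(w + m)*(H + 1467) = (0 + 378)*(-1149 + 1467) = 378*318 = 120204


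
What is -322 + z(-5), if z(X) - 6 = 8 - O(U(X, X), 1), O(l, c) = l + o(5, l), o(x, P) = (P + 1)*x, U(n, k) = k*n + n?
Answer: -433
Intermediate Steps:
U(n, k) = n + k*n
o(x, P) = x*(1 + P) (o(x, P) = (1 + P)*x = x*(1 + P))
O(l, c) = 5 + 6*l (O(l, c) = l + 5*(1 + l) = l + (5 + 5*l) = 5 + 6*l)
z(X) = 9 - 6*X*(1 + X) (z(X) = 6 + (8 - (5 + 6*(X*(1 + X)))) = 6 + (8 - (5 + 6*X*(1 + X))) = 6 + (8 + (-5 - 6*X*(1 + X))) = 6 + (3 - 6*X*(1 + X)) = 9 - 6*X*(1 + X))
-322 + z(-5) = -322 + (9 - 6*(-5)*(1 - 5)) = -322 + (9 - 6*(-5)*(-4)) = -322 + (9 - 120) = -322 - 111 = -433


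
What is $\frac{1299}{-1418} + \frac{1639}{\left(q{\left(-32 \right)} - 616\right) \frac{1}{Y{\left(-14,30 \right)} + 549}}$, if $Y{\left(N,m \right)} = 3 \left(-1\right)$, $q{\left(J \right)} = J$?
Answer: $- \frac{105816787}{76572} \approx -1381.9$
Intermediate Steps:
$Y{\left(N,m \right)} = -3$
$\frac{1299}{-1418} + \frac{1639}{\left(q{\left(-32 \right)} - 616\right) \frac{1}{Y{\left(-14,30 \right)} + 549}} = \frac{1299}{-1418} + \frac{1639}{\left(-32 - 616\right) \frac{1}{-3 + 549}} = 1299 \left(- \frac{1}{1418}\right) + \frac{1639}{\left(-648\right) \frac{1}{546}} = - \frac{1299}{1418} + \frac{1639}{\left(-648\right) \frac{1}{546}} = - \frac{1299}{1418} + \frac{1639}{- \frac{108}{91}} = - \frac{1299}{1418} + 1639 \left(- \frac{91}{108}\right) = - \frac{1299}{1418} - \frac{149149}{108} = - \frac{105816787}{76572}$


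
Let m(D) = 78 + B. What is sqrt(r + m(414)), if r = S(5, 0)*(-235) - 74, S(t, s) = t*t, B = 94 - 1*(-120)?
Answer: I*sqrt(5657) ≈ 75.213*I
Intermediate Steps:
B = 214 (B = 94 + 120 = 214)
S(t, s) = t**2
m(D) = 292 (m(D) = 78 + 214 = 292)
r = -5949 (r = 5**2*(-235) - 74 = 25*(-235) - 74 = -5875 - 74 = -5949)
sqrt(r + m(414)) = sqrt(-5949 + 292) = sqrt(-5657) = I*sqrt(5657)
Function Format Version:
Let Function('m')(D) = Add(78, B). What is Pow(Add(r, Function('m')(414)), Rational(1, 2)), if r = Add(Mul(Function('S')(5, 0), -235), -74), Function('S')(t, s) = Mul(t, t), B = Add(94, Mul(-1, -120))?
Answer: Mul(I, Pow(5657, Rational(1, 2))) ≈ Mul(75.213, I)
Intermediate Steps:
B = 214 (B = Add(94, 120) = 214)
Function('S')(t, s) = Pow(t, 2)
Function('m')(D) = 292 (Function('m')(D) = Add(78, 214) = 292)
r = -5949 (r = Add(Mul(Pow(5, 2), -235), -74) = Add(Mul(25, -235), -74) = Add(-5875, -74) = -5949)
Pow(Add(r, Function('m')(414)), Rational(1, 2)) = Pow(Add(-5949, 292), Rational(1, 2)) = Pow(-5657, Rational(1, 2)) = Mul(I, Pow(5657, Rational(1, 2)))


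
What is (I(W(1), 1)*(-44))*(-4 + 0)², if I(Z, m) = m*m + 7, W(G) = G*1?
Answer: -5632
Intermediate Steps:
W(G) = G
I(Z, m) = 7 + m² (I(Z, m) = m² + 7 = 7 + m²)
(I(W(1), 1)*(-44))*(-4 + 0)² = ((7 + 1²)*(-44))*(-4 + 0)² = ((7 + 1)*(-44))*(-4)² = (8*(-44))*16 = -352*16 = -5632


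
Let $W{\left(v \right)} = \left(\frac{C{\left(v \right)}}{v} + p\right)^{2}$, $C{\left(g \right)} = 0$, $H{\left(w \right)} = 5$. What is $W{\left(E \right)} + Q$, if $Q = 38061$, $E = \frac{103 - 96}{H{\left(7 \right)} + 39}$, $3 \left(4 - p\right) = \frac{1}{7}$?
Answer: $\frac{16791790}{441} \approx 38077.0$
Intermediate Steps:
$p = \frac{83}{21}$ ($p = 4 - \frac{1}{3 \cdot 7} = 4 - \frac{1}{21} = \frac{83}{21} \approx 3.9524$)
$E = \frac{7}{44}$ ($E = \frac{103 - 96}{5 + 39} = \frac{7}{44} \approx 0.15909$)
$W{\left(v \right)} = \frac{6889}{441}$ ($W{\left(v \right)} = \left(\frac{0}{v} + \frac{83}{21}\right)^{2} = \left(0 + \frac{83}{21}\right)^{2} = \left(\frac{83}{21}\right)^{2} = \frac{6889}{441}$)
$W{\left(E \right)} + Q = \frac{6889}{441} + 38061 = \frac{16791790}{441}$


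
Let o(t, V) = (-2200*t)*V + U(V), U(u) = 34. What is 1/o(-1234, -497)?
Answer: -1/1349255566 ≈ -7.4115e-10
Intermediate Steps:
o(t, V) = 34 - 2200*V*t (o(t, V) = (-2200*t)*V + 34 = -2200*V*t + 34 = 34 - 2200*V*t)
1/o(-1234, -497) = 1/(34 - 2200*(-497)*(-1234)) = 1/(34 - 1349255600) = 1/(-1349255566) = -1/1349255566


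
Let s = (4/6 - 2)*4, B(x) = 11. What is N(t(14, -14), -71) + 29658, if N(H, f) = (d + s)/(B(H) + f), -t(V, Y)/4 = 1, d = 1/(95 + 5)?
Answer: 533845597/18000 ≈ 29658.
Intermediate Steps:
s = -16/3 (s = (4*(1/6) - 2)*4 = (2/3 - 2)*4 = -4/3*4 = -16/3 ≈ -5.3333)
d = 1/100 ≈ 0.010000
t(V, Y) = -4 (t(V, Y) = -4*1 = -4)
N(H, f) = -1597/(300*(11 + f)) (N(H, f) = (1/100 - 16/3)/(11 + f) = -1597/(300*(11 + f)))
N(t(14, -14), -71) + 29658 = -1597/(3300 + 300*(-71)) + 29658 = -1597/(3300 - 21300) + 29658 = -1597/(-18000) + 29658 = -1597*(-1/18000) + 29658 = 1597/18000 + 29658 = 533845597/18000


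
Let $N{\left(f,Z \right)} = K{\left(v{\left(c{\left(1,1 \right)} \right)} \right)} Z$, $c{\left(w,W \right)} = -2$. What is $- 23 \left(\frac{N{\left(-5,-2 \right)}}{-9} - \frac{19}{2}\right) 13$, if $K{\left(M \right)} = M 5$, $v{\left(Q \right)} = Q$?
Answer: $\frac{63089}{18} \approx 3504.9$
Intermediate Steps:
$K{\left(M \right)} = 5 M$
$N{\left(f,Z \right)} = - 10 Z$ ($N{\left(f,Z \right)} = 5 \left(-2\right) Z = - 10 Z$)
$- 23 \left(\frac{N{\left(-5,-2 \right)}}{-9} - \frac{19}{2}\right) 13 = - 23 \left(\frac{\left(-10\right) \left(-2\right)}{-9} - \frac{19}{2}\right) 13 = - 23 \left(20 \left(- \frac{1}{9}\right) - \frac{19}{2}\right) 13 = - 23 \left(- \frac{20}{9} - \frac{19}{2}\right) 13 = \left(-23\right) \left(- \frac{211}{18}\right) 13 = \frac{4853}{18} \cdot 13 = \frac{63089}{18}$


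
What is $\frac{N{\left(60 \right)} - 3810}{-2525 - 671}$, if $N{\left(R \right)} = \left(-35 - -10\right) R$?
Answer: $\frac{2655}{1598} \approx 1.6615$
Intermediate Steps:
$N{\left(R \right)} = - 25 R$ ($N{\left(R \right)} = \left(-35 + 10\right) R = - 25 R$)
$\frac{N{\left(60 \right)} - 3810}{-2525 - 671} = \frac{\left(-25\right) 60 - 3810}{-2525 - 671} = \frac{-1500 - 3810}{-3196} = \left(-5310\right) \left(- \frac{1}{3196}\right) = \frac{2655}{1598}$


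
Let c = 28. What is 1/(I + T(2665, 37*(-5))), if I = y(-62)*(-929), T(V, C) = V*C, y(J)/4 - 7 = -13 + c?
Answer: -1/574777 ≈ -1.7398e-6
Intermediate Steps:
y(J) = 88 (y(J) = 28 + 4*(-13 + 28) = 28 + 4*15 = 28 + 60 = 88)
T(V, C) = C*V
I = -81752 (I = 88*(-929) = -81752)
1/(I + T(2665, 37*(-5))) = 1/(-81752 + (37*(-5))*2665) = 1/(-81752 - 185*2665) = 1/(-81752 - 493025) = 1/(-574777) = -1/574777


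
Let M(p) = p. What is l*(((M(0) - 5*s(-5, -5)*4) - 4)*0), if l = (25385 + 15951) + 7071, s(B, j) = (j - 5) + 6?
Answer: 0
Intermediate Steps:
s(B, j) = 1 + j (s(B, j) = (-5 + j) + 6 = 1 + j)
l = 48407 (l = 41336 + 7071 = 48407)
l*(((M(0) - 5*s(-5, -5)*4) - 4)*0) = 48407*(((0 - 5*(1 - 5)*4) - 4)*0) = 48407*(((0 - (-20)*4) - 4)*0) = 48407*(((0 - 5*(-16)) - 4)*0) = 48407*(((0 + 80) - 4)*0) = 48407*((80 - 4)*0) = 48407*(76*0) = 48407*0 = 0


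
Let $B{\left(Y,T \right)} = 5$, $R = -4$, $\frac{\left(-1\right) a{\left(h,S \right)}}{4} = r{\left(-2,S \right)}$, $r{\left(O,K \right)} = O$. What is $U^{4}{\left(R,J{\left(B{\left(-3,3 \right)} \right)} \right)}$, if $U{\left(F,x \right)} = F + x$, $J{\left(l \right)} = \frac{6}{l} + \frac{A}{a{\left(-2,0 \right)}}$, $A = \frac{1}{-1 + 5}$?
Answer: $\frac{38513670001}{655360000} \approx 58.767$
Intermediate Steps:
$a{\left(h,S \right)} = 8$ ($a{\left(h,S \right)} = \left(-4\right) \left(-2\right) = 8$)
$A = \frac{1}{4} \approx 0.25$
$J{\left(l \right)} = \frac{1}{32} + \frac{6}{l}$ ($J{\left(l \right)} = \frac{6}{l} + \frac{1}{4 \cdot 8} = \frac{6}{l} + \frac{1}{4} \cdot \frac{1}{8} = \frac{6}{l} + \frac{1}{32} = \frac{1}{32} + \frac{6}{l}$)
$U^{4}{\left(R,J{\left(B{\left(-3,3 \right)} \right)} \right)} = \left(-4 + \frac{192 + 5}{32 \cdot 5}\right)^{4} = \left(-4 + \frac{1}{32} \cdot \frac{1}{5} \cdot 197\right)^{4} = \left(-4 + \frac{197}{160}\right)^{4} = \left(- \frac{443}{160}\right)^{4} = \frac{38513670001}{655360000}$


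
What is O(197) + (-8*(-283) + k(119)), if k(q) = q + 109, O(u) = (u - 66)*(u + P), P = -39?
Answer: 23190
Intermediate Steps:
O(u) = (-66 + u)*(-39 + u) (O(u) = (u - 66)*(u - 39) = (-66 + u)*(-39 + u))
k(q) = 109 + q
O(197) + (-8*(-283) + k(119)) = (2574 + 197**2 - 105*197) + (-8*(-283) + (109 + 119)) = (2574 + 38809 - 20685) + (2264 + 228) = 20698 + 2492 = 23190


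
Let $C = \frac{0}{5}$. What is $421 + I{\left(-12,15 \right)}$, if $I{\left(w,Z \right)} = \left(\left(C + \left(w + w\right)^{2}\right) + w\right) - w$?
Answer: $997$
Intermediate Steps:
$C = 0$ ($C = 0 \cdot \frac{1}{5} = 0$)
$I{\left(w,Z \right)} = 4 w^{2}$ ($I{\left(w,Z \right)} = \left(\left(0 + \left(w + w\right)^{2}\right) + w\right) - w = \left(\left(0 + \left(2 w\right)^{2}\right) + w\right) - w = \left(\left(0 + 4 w^{2}\right) + w\right) - w = \left(4 w^{2} + w\right) - w = \left(w + 4 w^{2}\right) - w = 4 w^{2}$)
$421 + I{\left(-12,15 \right)} = 421 + 4 \left(-12\right)^{2} = 421 + 4 \cdot 144 = 421 + 576 = 997$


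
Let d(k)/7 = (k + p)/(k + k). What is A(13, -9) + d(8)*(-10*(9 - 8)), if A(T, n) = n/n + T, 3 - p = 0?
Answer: -273/8 ≈ -34.125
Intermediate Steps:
p = 3 (p = 3 - 1*0 = 3 + 0 = 3)
A(T, n) = 1 + T
d(k) = 7*(3 + k)/(2*k) (d(k) = 7*((k + 3)/(k + k)) = 7*((3 + k)/((2*k))) = 7*((3 + k)*(1/(2*k))) = 7*((3 + k)/(2*k)) = 7*(3 + k)/(2*k))
A(13, -9) + d(8)*(-10*(9 - 8)) = (1 + 13) + ((7/2)*(3 + 8)/8)*(-10*(9 - 8)) = 14 + ((7/2)*(⅛)*11)*(-10*1) = 14 + (77/16)*(-10) = 14 - 385/8 = -273/8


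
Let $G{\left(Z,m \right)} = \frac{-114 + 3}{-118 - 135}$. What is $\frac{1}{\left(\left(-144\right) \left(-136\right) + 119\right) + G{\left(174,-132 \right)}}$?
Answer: $\frac{253}{4984970} \approx 5.0753 \cdot 10^{-5}$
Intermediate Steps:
$G{\left(Z,m \right)} = \frac{111}{253}$ ($G{\left(Z,m \right)} = - \frac{111}{-253} = \left(-111\right) \left(- \frac{1}{253}\right) = \frac{111}{253}$)
$\frac{1}{\left(\left(-144\right) \left(-136\right) + 119\right) + G{\left(174,-132 \right)}} = \frac{1}{\left(\left(-144\right) \left(-136\right) + 119\right) + \frac{111}{253}} = \frac{1}{\left(19584 + 119\right) + \frac{111}{253}} = \frac{1}{19703 + \frac{111}{253}} = \frac{1}{\frac{4984970}{253}} = \frac{253}{4984970}$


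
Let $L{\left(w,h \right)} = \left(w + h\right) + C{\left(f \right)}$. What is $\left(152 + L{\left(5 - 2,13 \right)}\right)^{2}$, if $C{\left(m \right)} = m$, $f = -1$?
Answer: $27889$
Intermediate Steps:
$L{\left(w,h \right)} = -1 + h + w$ ($L{\left(w,h \right)} = \left(w + h\right) - 1 = \left(h + w\right) - 1 = -1 + h + w$)
$\left(152 + L{\left(5 - 2,13 \right)}\right)^{2} = \left(152 + \left(-1 + 13 + \left(5 - 2\right)\right)\right)^{2} = \left(152 + \left(-1 + 13 + 3\right)\right)^{2} = \left(152 + 15\right)^{2} = 167^{2} = 27889$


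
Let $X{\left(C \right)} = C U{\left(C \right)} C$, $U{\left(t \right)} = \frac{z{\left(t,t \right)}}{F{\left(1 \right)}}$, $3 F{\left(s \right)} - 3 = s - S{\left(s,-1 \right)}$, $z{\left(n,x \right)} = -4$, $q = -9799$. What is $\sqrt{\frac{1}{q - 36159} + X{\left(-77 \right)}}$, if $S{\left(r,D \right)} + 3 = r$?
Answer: $\frac{i \sqrt{25045729651470}}{45958} \approx 108.89 i$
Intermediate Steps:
$S{\left(r,D \right)} = -3 + r$
$F{\left(s \right)} = 2$ ($F{\left(s \right)} = 1 + \frac{s - \left(-3 + s\right)}{3} = 1 + \frac{1}{3} \cdot 3 = 1 + 1 = 2$)
$U{\left(t \right)} = -2$ ($U{\left(t \right)} = - \frac{4}{2} = \left(-4\right) \frac{1}{2} = -2$)
$X{\left(C \right)} = - 2 C^{2}$ ($X{\left(C \right)} = C \left(-2\right) C = - 2 C C = - 2 C^{2}$)
$\sqrt{\frac{1}{q - 36159} + X{\left(-77 \right)}} = \sqrt{\frac{1}{-9799 - 36159} - 2 \left(-77\right)^{2}} = \sqrt{\frac{1}{-45958} - 11858} = \sqrt{- \frac{1}{45958} - 11858} = \sqrt{- \frac{544969965}{45958}} = \frac{i \sqrt{25045729651470}}{45958}$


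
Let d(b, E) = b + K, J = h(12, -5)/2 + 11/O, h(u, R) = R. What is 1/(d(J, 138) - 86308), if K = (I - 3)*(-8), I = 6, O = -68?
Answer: -68/5870757 ≈ -1.1583e-5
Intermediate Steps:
K = -24 (K = (6 - 3)*(-8) = 3*(-8) = -24)
J = -181/68 (J = -5/2 + 11/(-68) = -5*1/2 + 11*(-1/68) = -5/2 - 11/68 = -181/68 ≈ -2.6618)
d(b, E) = -24 + b (d(b, E) = b - 24 = -24 + b)
1/(d(J, 138) - 86308) = 1/((-24 - 181/68) - 86308) = 1/(-1813/68 - 86308) = 1/(-5870757/68) = -68/5870757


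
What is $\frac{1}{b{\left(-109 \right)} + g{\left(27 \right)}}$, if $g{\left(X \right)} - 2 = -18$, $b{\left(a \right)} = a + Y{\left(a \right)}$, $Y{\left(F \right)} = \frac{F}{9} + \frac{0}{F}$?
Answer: $- \frac{9}{1234} \approx -0.0072934$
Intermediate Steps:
$Y{\left(F \right)} = \frac{F}{9}$ ($Y{\left(F \right)} = F \frac{1}{9} + 0 = \frac{F}{9} + 0 = \frac{F}{9}$)
$b{\left(a \right)} = \frac{10 a}{9}$ ($b{\left(a \right)} = a + \frac{a}{9} = \frac{10 a}{9}$)
$g{\left(X \right)} = -16$ ($g{\left(X \right)} = 2 - 18 = -16$)
$\frac{1}{b{\left(-109 \right)} + g{\left(27 \right)}} = \frac{1}{\frac{10}{9} \left(-109\right) - 16} = \frac{1}{- \frac{1090}{9} - 16} = \frac{1}{- \frac{1234}{9}} = - \frac{9}{1234}$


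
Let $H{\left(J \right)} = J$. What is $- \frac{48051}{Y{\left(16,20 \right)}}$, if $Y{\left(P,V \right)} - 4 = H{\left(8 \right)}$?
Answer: $- \frac{16017}{4} \approx -4004.3$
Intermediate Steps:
$Y{\left(P,V \right)} = 12$ ($Y{\left(P,V \right)} = 4 + 8 = 12$)
$- \frac{48051}{Y{\left(16,20 \right)}} = - \frac{48051}{12} = \left(-48051\right) \frac{1}{12} = - \frac{16017}{4}$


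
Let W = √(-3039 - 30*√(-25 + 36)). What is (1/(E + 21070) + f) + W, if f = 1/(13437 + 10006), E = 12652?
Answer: 57165/790544846 + √(-3039 - 30*√11) ≈ 7.2311e-5 + 56.022*I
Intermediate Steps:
f = 1/23443 ≈ 4.2657e-5
W = √(-3039 - 30*√11) ≈ 56.022*I
(1/(E + 21070) + f) + W = (1/(12652 + 21070) + 1/23443) + √(-3039 - 30*√11) = (1/33722 + 1/23443) + √(-3039 - 30*√11) = 57165/790544846 + √(-3039 - 30*√11)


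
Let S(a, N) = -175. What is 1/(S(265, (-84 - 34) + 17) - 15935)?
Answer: -1/16110 ≈ -6.2073e-5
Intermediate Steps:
1/(S(265, (-84 - 34) + 17) - 15935) = 1/(-175 - 15935) = 1/(-16110) = -1/16110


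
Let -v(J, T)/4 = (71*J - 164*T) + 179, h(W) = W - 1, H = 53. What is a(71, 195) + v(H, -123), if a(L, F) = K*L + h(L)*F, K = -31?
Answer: -85007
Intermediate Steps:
h(W) = -1 + W
v(J, T) = -716 - 284*J + 656*T (v(J, T) = -4*((71*J - 164*T) + 179) = -4*((-164*T + 71*J) + 179) = -4*(179 - 164*T + 71*J) = -716 - 284*J + 656*T)
a(L, F) = -31*L + F*(-1 + L) (a(L, F) = -31*L + (-1 + L)*F = -31*L + F*(-1 + L))
a(71, 195) + v(H, -123) = (-31*71 + 195*(-1 + 71)) + (-716 - 284*53 + 656*(-123)) = (-2201 + 195*70) + (-716 - 15052 - 80688) = (-2201 + 13650) - 96456 = 11449 - 96456 = -85007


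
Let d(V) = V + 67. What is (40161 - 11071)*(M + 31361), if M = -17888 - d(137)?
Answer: 385995210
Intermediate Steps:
d(V) = 67 + V
M = -18092 (M = -17888 - (67 + 137) = -17888 - 1*204 = -17888 - 204 = -18092)
(40161 - 11071)*(M + 31361) = (40161 - 11071)*(-18092 + 31361) = 29090*13269 = 385995210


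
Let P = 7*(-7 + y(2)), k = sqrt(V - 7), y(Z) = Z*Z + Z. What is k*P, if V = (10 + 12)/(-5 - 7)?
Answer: -7*I*sqrt(318)/6 ≈ -20.805*I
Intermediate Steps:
V = -11/6 (V = 22/(-12) = 22*(-1/12) = -11/6 ≈ -1.8333)
y(Z) = Z + Z**2 (y(Z) = Z**2 + Z = Z + Z**2)
k = I*sqrt(318)/6 (k = sqrt(-11/6 - 7) = sqrt(-53/6) = I*sqrt(318)/6 ≈ 2.9721*I)
P = -7 (P = 7*(-7 + 2*(1 + 2)) = 7*(-7 + 2*3) = 7*(-7 + 6) = 7*(-1) = -7)
k*P = (I*sqrt(318)/6)*(-7) = -7*I*sqrt(318)/6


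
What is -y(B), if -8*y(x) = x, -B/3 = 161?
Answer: -483/8 ≈ -60.375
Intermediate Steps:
B = -483 (B = -3*161 = -483)
y(x) = -x/8
-y(B) = -(-1)*(-483)/8 = -1*483/8 = -483/8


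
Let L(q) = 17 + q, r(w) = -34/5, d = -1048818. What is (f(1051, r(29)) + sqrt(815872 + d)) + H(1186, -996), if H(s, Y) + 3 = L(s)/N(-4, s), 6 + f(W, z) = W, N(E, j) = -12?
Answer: 3767/4 + 7*I*sqrt(4754) ≈ 941.75 + 482.65*I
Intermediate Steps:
r(w) = -34/5 (r(w) = -34*1/5 = -34/5)
f(W, z) = -6 + W
H(s, Y) = -53/12 - s/12 (H(s, Y) = -3 + (17 + s)/(-12) = -3 + (17 + s)*(-1/12) = -3 + (-17/12 - s/12) = -53/12 - s/12)
(f(1051, r(29)) + sqrt(815872 + d)) + H(1186, -996) = ((-6 + 1051) + sqrt(815872 - 1048818)) + (-53/12 - 1/12*1186) = (1045 + sqrt(-232946)) + (-53/12 - 593/6) = (1045 + 7*I*sqrt(4754)) - 413/4 = 3767/4 + 7*I*sqrt(4754)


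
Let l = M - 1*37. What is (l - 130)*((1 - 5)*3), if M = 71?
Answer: 1152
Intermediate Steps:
l = 34 (l = 71 - 1*37 = 71 - 37 = 34)
(l - 130)*((1 - 5)*3) = (34 - 130)*((1 - 5)*3) = -(-384)*3 = -96*(-12) = 1152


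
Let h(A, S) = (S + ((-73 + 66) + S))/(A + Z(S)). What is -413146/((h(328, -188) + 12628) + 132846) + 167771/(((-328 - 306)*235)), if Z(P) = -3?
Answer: -27937241566757/7044048596330 ≈ -3.9661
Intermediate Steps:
h(A, S) = (-7 + 2*S)/(-3 + A) (h(A, S) = (S + ((-73 + 66) + S))/(A - 3) = (S + (-7 + S))/(-3 + A) = (-7 + 2*S)/(-3 + A))
-413146/((h(328, -188) + 12628) + 132846) + 167771/(((-328 - 306)*235)) = -413146/(((-7 + 2*(-188))/(-3 + 328) + 12628) + 132846) + 167771/(((-328 - 306)*235)) = -413146/(((-7 - 376)/325 + 12628) + 132846) + 167771/((-634*235)) = -413146/(((1/325)*(-383) + 12628) + 132846) + 167771/(-148990) = -413146/((-383/325 + 12628) + 132846) + 167771*(-1/148990) = -413146/(4103717/325 + 132846) - 167771/148990 = -413146/47278667/325 - 167771/148990 = -413146*325/47278667 - 167771/148990 = -134272450/47278667 - 167771/148990 = -27937241566757/7044048596330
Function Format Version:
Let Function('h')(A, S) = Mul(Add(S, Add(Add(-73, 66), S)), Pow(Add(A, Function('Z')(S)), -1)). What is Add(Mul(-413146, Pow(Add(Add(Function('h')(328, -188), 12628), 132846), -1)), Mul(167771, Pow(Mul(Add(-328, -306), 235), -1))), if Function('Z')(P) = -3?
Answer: Rational(-27937241566757, 7044048596330) ≈ -3.9661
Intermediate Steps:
Function('h')(A, S) = Mul(Pow(Add(-3, A), -1), Add(-7, Mul(2, S))) (Function('h')(A, S) = Mul(Add(S, Add(Add(-73, 66), S)), Pow(Add(A, -3), -1)) = Mul(Add(S, Add(-7, S)), Pow(Add(-3, A), -1)) = Mul(Add(-7, Mul(2, S)), Pow(Add(-3, A), -1)) = Mul(Pow(Add(-3, A), -1), Add(-7, Mul(2, S))))
Add(Mul(-413146, Pow(Add(Add(Function('h')(328, -188), 12628), 132846), -1)), Mul(167771, Pow(Mul(Add(-328, -306), 235), -1))) = Add(Mul(-413146, Pow(Add(Add(Mul(Pow(Add(-3, 328), -1), Add(-7, Mul(2, -188))), 12628), 132846), -1)), Mul(167771, Pow(Mul(Add(-328, -306), 235), -1))) = Add(Mul(-413146, Pow(Add(Add(Mul(Pow(325, -1), Add(-7, -376)), 12628), 132846), -1)), Mul(167771, Pow(Mul(-634, 235), -1))) = Add(Mul(-413146, Pow(Add(Add(Mul(Rational(1, 325), -383), 12628), 132846), -1)), Mul(167771, Pow(-148990, -1))) = Add(Mul(-413146, Pow(Add(Add(Rational(-383, 325), 12628), 132846), -1)), Mul(167771, Rational(-1, 148990))) = Add(Mul(-413146, Pow(Add(Rational(4103717, 325), 132846), -1)), Rational(-167771, 148990)) = Add(Mul(-413146, Pow(Rational(47278667, 325), -1)), Rational(-167771, 148990)) = Add(Mul(-413146, Rational(325, 47278667)), Rational(-167771, 148990)) = Add(Rational(-134272450, 47278667), Rational(-167771, 148990)) = Rational(-27937241566757, 7044048596330)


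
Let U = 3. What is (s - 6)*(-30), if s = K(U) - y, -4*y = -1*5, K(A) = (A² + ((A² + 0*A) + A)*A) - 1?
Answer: -2205/2 ≈ -1102.5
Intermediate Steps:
K(A) = -1 + A² + A*(A + A²) (K(A) = (A² + ((A² + 0) + A)*A) - 1 = (A² + (A² + A)*A) - 1 = (A² + (A + A²)*A) - 1 = (A² + A*(A + A²)) - 1 = -1 + A² + A*(A + A²))
y = 5/4 (y = -(-1)*5/4 = -¼*(-5) = 5/4 ≈ 1.2500)
s = 171/4 (s = (-1 + 3³ + 2*3²) - 1*5/4 = (-1 + 27 + 2*9) - 5/4 = (-1 + 27 + 18) - 5/4 = 44 - 5/4 = 171/4 ≈ 42.750)
(s - 6)*(-30) = (171/4 - 6)*(-30) = (147/4)*(-30) = -2205/2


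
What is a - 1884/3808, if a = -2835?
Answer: -2699391/952 ≈ -2835.5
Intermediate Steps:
a - 1884/3808 = -2835 - 1884/3808 = -2835 - 1*471/952 = -2835 - 471/952 = -2699391/952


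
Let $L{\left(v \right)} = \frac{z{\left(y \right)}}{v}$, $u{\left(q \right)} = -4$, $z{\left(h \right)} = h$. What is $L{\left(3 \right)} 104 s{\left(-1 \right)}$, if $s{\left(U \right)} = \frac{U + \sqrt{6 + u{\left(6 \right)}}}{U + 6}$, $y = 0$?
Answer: $0$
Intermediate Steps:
$L{\left(v \right)} = 0$ ($L{\left(v \right)} = \frac{0}{v} = 0$)
$s{\left(U \right)} = \frac{U + \sqrt{2}}{6 + U}$ ($s{\left(U \right)} = \frac{U + \sqrt{6 - 4}}{U + 6} = \frac{U + \sqrt{2}}{6 + U}$)
$L{\left(3 \right)} 104 s{\left(-1 \right)} = 0 \cdot 104 \frac{-1 + \sqrt{2}}{6 - 1} = 0 \frac{-1 + \sqrt{2}}{5} = 0 \left(- \frac{1}{5} + \frac{\sqrt{2}}{5}\right) = 0$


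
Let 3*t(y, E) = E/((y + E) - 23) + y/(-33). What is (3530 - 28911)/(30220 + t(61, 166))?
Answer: -9492494/11302151 ≈ -0.83988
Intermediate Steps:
t(y, E) = -y/99 + E/(3*(-23 + E + y)) (t(y, E) = (E/((y + E) - 23) + y/(-33))/3 = (E/((E + y) - 23) + y*(-1/33))/3 = (E/(-23 + E + y) - y/33)/3 = (-y/33 + E/(-23 + E + y))/3 = -y/99 + E/(3*(-23 + E + y)))
(3530 - 28911)/(30220 + t(61, 166)) = (3530 - 28911)/(30220 + (-1*61² + 23*61 + 33*166 - 1*166*61)/(99*(-23 + 166 + 61))) = -25381/(30220 + (1/99)*(-1*3721 + 1403 + 5478 - 10126)/204) = -25381/(30220 + (1/99)*(1/204)*(-3721 + 1403 + 5478 - 10126)) = -25381/(30220 + (1/99)*(1/204)*(-6966)) = -25381/(30220 - 129/374) = -25381/11302151/374 = -25381*374/11302151 = -9492494/11302151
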